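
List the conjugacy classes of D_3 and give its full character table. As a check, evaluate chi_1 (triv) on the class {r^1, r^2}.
Conjugacy classes: {e} of size 1, {r^1, r^2} of size 2, {s, sr, ..., sr^2} of size 3.
Character table:
  irrep \ class              {e} (size 1)  {r^1, r^2} (size 2)  {s, sr, ..., sr^2} (size 3)
  chi_1 (triv)               1             1                    1                          
  chi_2 (sign: r->1, s->-1)  1             1                    -1                         
  chi_3 (2d, j=1)            2             -1                   0                          

Spot check: chi_1 (triv) on {r^1, r^2} = 1.

Solution. D_3 has order 2*3 = 6 with 3 conjugacy classes, hence 3 irreducibles. Sum of squared dims 1 + 1 + 4 = 6 = |G|. Linear characters come from the abelianisation; the 2-dimensional irreps have character r^k -> 2*cos(2*pi*j*k/3), reflections -> 0.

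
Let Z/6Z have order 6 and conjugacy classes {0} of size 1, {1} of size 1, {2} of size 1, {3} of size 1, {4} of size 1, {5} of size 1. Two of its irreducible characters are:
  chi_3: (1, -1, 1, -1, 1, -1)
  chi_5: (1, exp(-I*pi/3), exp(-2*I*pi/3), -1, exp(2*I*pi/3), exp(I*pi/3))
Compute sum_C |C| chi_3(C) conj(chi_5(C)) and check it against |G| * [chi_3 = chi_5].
Sum = 0; so <chi_3, chi_5> = 0 (distinct irreducibles are orthogonal).

Proof sketch: Compute term by term over conjugacy classes (|C| * chi_3(C) * conj(chi_5(C))):
  1*(1)*conj(1) + 1*(-1)*conj(exp(-I*pi/3)) + 1*(1)*conj(exp(-2*I*pi/3)) + 1*(-1)*conj(-1) + 1*(1)*conj(exp(2*I*pi/3)) + 1*(-1)*conj(exp(I*pi/3))
  = (1) + (-exp(I*pi/3)) + (exp(2*I*pi/3)) + (1) + (exp(-2*I*pi/3)) + (-exp(-I*pi/3))
  = 0.
(Exp terms are combined using exp(i*s)*conj(exp(i*t)) = exp(i*(s-t)), and sums of them are collapsed using the identity that for every m > 1 the m distinct m-th roots of unity sum to 0, e.g. 1 + exp(2*I*pi/3) + exp(-2*I*pi/3) = 0.)
Dividing by |G| = 6 gives 0/6 = 0, matching the row-orthogonality relation <chi_3, chi_5> = [chi_3 = chi_5].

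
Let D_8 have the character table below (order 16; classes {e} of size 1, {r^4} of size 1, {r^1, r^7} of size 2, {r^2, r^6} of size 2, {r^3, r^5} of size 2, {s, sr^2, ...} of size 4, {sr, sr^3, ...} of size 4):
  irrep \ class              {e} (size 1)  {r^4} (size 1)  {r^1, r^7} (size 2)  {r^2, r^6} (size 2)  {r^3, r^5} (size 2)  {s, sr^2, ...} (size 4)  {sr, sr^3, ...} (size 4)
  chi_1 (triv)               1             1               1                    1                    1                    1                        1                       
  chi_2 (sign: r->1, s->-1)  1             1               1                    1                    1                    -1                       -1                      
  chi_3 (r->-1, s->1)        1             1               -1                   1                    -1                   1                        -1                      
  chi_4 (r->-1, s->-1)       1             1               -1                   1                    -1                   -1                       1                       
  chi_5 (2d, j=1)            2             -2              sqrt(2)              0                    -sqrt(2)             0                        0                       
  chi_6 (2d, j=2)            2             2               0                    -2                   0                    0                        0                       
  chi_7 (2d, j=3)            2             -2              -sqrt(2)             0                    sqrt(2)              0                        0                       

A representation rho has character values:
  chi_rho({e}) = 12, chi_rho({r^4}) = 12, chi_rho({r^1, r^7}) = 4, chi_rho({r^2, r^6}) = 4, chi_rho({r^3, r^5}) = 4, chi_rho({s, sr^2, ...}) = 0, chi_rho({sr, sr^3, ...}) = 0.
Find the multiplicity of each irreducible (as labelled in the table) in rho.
Multiplicities: chi_1: 3, chi_2: 3, chi_3: 1, chi_4: 1, chi_5: 0, chi_6: 2, chi_7: 0.

Argument: Use <chi_rho, chi> = (1/|G|) sum_C |C| * chi_rho(C) * conj(chi(C)) with |G| = 16 for each irreducible chi in the table:
  <chi_rho, chi_1> = (1/16)[1*(12)*conj(1) + 1*(12)*conj(1) + 2*(4)*conj(1) + 2*(4)*conj(1) + 2*(4)*conj(1) + 4*(0)*conj(1) + 4*(0)*conj(1)]
      = (1/16)[(12) + (12) + (8) + (8) + (8) + (0) + (0)] = 48/16 = 3
  <chi_rho, chi_2> = (1/16)[1*(12)*conj(1) + 1*(12)*conj(1) + 2*(4)*conj(1) + 2*(4)*conj(1) + 2*(4)*conj(1) + 4*(0)*conj(-1) + 4*(0)*conj(-1)]
      = (1/16)[(12) + (12) + (8) + (8) + (8) + (0) + (0)] = 48/16 = 3
  <chi_rho, chi_3> = (1/16)[1*(12)*conj(1) + 1*(12)*conj(1) + 2*(4)*conj(-1) + 2*(4)*conj(1) + 2*(4)*conj(-1) + 4*(0)*conj(1) + 4*(0)*conj(-1)]
      = (1/16)[(12) + (12) + (-8) + (8) + (-8) + (0) + (0)] = 16/16 = 1
  <chi_rho, chi_4> = (1/16)[1*(12)*conj(1) + 1*(12)*conj(1) + 2*(4)*conj(-1) + 2*(4)*conj(1) + 2*(4)*conj(-1) + 4*(0)*conj(-1) + 4*(0)*conj(1)]
      = (1/16)[(12) + (12) + (-8) + (8) + (-8) + (0) + (0)] = 16/16 = 1
  <chi_rho, chi_5> = (1/16)[1*(12)*conj(2) + 1*(12)*conj(-2) + 2*(4)*conj(sqrt(2)) + 2*(4)*conj(0) + 2*(4)*conj(-sqrt(2)) + 4*(0)*conj(0) + 4*(0)*conj(0)]
      = (1/16)[(24) + (-24) + (8*sqrt(2)) + (0) + (-8*sqrt(2)) + (0) + (0)] = 0/16 = 0
  <chi_rho, chi_6> = (1/16)[1*(12)*conj(2) + 1*(12)*conj(2) + 2*(4)*conj(0) + 2*(4)*conj(-2) + 2*(4)*conj(0) + 4*(0)*conj(0) + 4*(0)*conj(0)]
      = (1/16)[(24) + (24) + (0) + (-16) + (0) + (0) + (0)] = 32/16 = 2
  <chi_rho, chi_7> = (1/16)[1*(12)*conj(2) + 1*(12)*conj(-2) + 2*(4)*conj(-sqrt(2)) + 2*(4)*conj(0) + 2*(4)*conj(sqrt(2)) + 4*(0)*conj(0) + 4*(0)*conj(0)]
      = (1/16)[(24) + (-24) + (-8*sqrt(2)) + (0) + (8*sqrt(2)) + (0) + (0)] = 0/16 = 0
Dimension check: dim(rho) = sum (mult * dim) = 3*1 + 3*1 + 1*1 + 1*1 + 0*2 + 2*2 + 0*2 = 12 = chi_rho(e) = 12.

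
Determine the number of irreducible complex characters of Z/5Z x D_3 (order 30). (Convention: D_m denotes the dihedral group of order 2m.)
15

Reasoning: The number of irreducible complex representations of a finite group equals its number of conjugacy classes. For a direct product, #classes(G x H) = #classes(G) * #classes(H). Z/5Z has 5 classes (abelian), D_3 has 3 classes, so 5 * 3 = 15, so Z/5Z x D_3 (order 30) has exactly 15 irreducible complex representations.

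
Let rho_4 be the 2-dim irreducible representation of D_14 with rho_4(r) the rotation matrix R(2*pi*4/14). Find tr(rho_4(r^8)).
chi_{rho_4}(r^8) = 2*cos(2*pi*4*8/14) = -2*cos(3*pi/7)

Proof sketch: rho_4(r^8) is rotation by angle 2*pi*4*8/14, whose trace is 2*cos(2*pi*4*8/14) = -2*cos(3*pi/7).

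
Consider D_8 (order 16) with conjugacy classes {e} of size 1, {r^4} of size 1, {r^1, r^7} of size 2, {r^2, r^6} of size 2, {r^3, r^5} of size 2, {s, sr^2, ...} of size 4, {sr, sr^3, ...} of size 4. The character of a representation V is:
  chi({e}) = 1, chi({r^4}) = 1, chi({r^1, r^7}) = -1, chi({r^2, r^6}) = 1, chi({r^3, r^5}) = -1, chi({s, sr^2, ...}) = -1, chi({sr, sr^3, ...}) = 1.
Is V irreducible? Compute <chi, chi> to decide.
Irreducible: <chi, chi> = 1.

Reasoning: <chi, chi> = (1/|G|) sum_C |C| * |chi(C)|^2 = (1/16)[1*|1|^2 + 1*|1|^2 + 2*|-1|^2 + 2*|1|^2 + 2*|-1|^2 + 4*|-1|^2 + 4*|1|^2]
  = (1/16)[(1) + (1) + (2) + (2) + (2) + (4) + (4)] = 16/16 = 1.
A character is irreducible iff <chi, chi> = 1, so this representation is irreducible.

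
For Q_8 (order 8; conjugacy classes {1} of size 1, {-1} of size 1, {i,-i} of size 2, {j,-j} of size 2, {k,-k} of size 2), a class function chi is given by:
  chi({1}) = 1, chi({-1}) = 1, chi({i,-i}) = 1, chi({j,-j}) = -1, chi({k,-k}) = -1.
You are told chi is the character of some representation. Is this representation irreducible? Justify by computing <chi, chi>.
Irreducible: <chi, chi> = 1.

Argument: <chi, chi> = (1/|G|) sum_C |C| * |chi(C)|^2 = (1/8)[1*|1|^2 + 1*|1|^2 + 2*|1|^2 + 2*|-1|^2 + 2*|-1|^2]
  = (1/8)[(1) + (1) + (2) + (2) + (2)] = 8/8 = 1.
A character is irreducible iff <chi, chi> = 1, so this representation is irreducible.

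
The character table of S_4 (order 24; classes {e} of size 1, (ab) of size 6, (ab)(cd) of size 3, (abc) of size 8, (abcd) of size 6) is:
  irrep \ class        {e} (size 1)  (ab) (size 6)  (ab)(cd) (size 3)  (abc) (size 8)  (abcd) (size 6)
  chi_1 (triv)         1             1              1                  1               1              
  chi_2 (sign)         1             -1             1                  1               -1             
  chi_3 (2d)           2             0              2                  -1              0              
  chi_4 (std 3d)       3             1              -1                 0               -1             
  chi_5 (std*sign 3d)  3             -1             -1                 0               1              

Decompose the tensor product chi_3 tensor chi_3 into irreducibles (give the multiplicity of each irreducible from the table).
chi_3 tensor chi_3 = chi_1 + chi_2 + chi_3 (all other irreducibles have multiplicity 0).

Reasoning: The character of a tensor product is the pointwise product (chi_3 * chi_3)(C) = chi_3(C) * chi_3(C):
  {e}: (2)*(2), (ab): (0)*(0), (ab)(cd): (2)*(2), (abc): (-1)*(-1), (abcd): (0)*(0)
so (chi_3 * chi_3) takes values
  {e} -> 4, (ab) -> 0, (ab)(cd) -> 4, (abc) -> 1, (abcd) -> 0.
Now take the inner product of this character with each irreducible chi from the table, <chi_3*chi_3, chi> = (1/24) sum_C |C| (chi_3*chi_3)(C) conj(chi(C)):
  <chi_3*chi_3, chi_1> = (1/24)[1*(4)*conj(1) + 6*(0)*conj(1) + 3*(4)*conj(1) + 8*(1)*conj(1) + 6*(0)*conj(1)]
      = (1/24)[(4) + (0) + (12) + (8) + (0)] = 24/24 = 1
  <chi_3*chi_3, chi_2> = (1/24)[1*(4)*conj(1) + 6*(0)*conj(-1) + 3*(4)*conj(1) + 8*(1)*conj(1) + 6*(0)*conj(-1)]
      = (1/24)[(4) + (0) + (12) + (8) + (0)] = 24/24 = 1
  <chi_3*chi_3, chi_3> = (1/24)[1*(4)*conj(2) + 6*(0)*conj(0) + 3*(4)*conj(2) + 8*(1)*conj(-1) + 6*(0)*conj(0)]
      = (1/24)[(8) + (0) + (24) + (-8) + (0)] = 24/24 = 1
  <chi_3*chi_3, chi_4> = (1/24)[1*(4)*conj(3) + 6*(0)*conj(1) + 3*(4)*conj(-1) + 8*(1)*conj(0) + 6*(0)*conj(-1)]
      = (1/24)[(12) + (0) + (-12) + (0) + (0)] = 0/24 = 0
  <chi_3*chi_3, chi_5> = (1/24)[1*(4)*conj(3) + 6*(0)*conj(-1) + 3*(4)*conj(-1) + 8*(1)*conj(0) + 6*(0)*conj(1)]
      = (1/24)[(12) + (0) + (-12) + (0) + (0)] = 0/24 = 0
Hence the multiplicities are chi_1: 1, chi_2: 1, chi_3: 1. Dimension check: dim(chi_3)*dim(chi_3) = 2*2 = 4 and sum (mult * dim) = 1*1 + 1*1 + 1*2 = 4.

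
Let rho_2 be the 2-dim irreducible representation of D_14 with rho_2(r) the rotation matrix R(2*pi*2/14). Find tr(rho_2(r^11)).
chi_{rho_2}(r^11) = 2*cos(2*pi*2*11/14) = -2*cos(pi/7)

Solution. rho_2(r^11) is rotation by angle 2*pi*2*11/14, whose trace is 2*cos(2*pi*2*11/14) = -2*cos(pi/7).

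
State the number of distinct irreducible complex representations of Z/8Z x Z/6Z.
48

Working: The number of irreducible complex representations of a finite group equals its number of conjugacy classes. Z/8Z x Z/6Z is abelian of order 48, so every element is its own conjugacy class: 48 classes, so Z/8Z x Z/6Z (order 48) has exactly 48 irreducible complex representations.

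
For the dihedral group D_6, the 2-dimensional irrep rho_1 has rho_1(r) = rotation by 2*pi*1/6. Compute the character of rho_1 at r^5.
chi_{rho_1}(r^5) = 2*cos(2*pi*1*5/6) = 1

Proof sketch: rho_1(r^5) is rotation by angle 2*pi*1*5/6, whose trace is 2*cos(2*pi*1*5/6) = 1.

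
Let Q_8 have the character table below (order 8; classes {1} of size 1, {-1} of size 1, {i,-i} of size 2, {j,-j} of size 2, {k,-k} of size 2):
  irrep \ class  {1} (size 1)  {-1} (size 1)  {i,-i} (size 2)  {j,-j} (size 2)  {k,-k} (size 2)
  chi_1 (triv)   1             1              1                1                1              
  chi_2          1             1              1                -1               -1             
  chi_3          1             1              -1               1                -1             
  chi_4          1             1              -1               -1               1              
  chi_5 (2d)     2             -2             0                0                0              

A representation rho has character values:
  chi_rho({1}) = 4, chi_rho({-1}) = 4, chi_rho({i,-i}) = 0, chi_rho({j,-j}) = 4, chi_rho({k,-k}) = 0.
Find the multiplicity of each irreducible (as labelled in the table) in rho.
Multiplicities: chi_1: 2, chi_2: 0, chi_3: 2, chi_4: 0, chi_5: 0.

Use <chi_rho, chi> = (1/|G|) sum_C |C| * chi_rho(C) * conj(chi(C)) with |G| = 8 for each irreducible chi in the table:
  <chi_rho, chi_1> = (1/8)[1*(4)*conj(1) + 1*(4)*conj(1) + 2*(0)*conj(1) + 2*(4)*conj(1) + 2*(0)*conj(1)]
      = (1/8)[(4) + (4) + (0) + (8) + (0)] = 16/8 = 2
  <chi_rho, chi_2> = (1/8)[1*(4)*conj(1) + 1*(4)*conj(1) + 2*(0)*conj(1) + 2*(4)*conj(-1) + 2*(0)*conj(-1)]
      = (1/8)[(4) + (4) + (0) + (-8) + (0)] = 0/8 = 0
  <chi_rho, chi_3> = (1/8)[1*(4)*conj(1) + 1*(4)*conj(1) + 2*(0)*conj(-1) + 2*(4)*conj(1) + 2*(0)*conj(-1)]
      = (1/8)[(4) + (4) + (0) + (8) + (0)] = 16/8 = 2
  <chi_rho, chi_4> = (1/8)[1*(4)*conj(1) + 1*(4)*conj(1) + 2*(0)*conj(-1) + 2*(4)*conj(-1) + 2*(0)*conj(1)]
      = (1/8)[(4) + (4) + (0) + (-8) + (0)] = 0/8 = 0
  <chi_rho, chi_5> = (1/8)[1*(4)*conj(2) + 1*(4)*conj(-2) + 2*(0)*conj(0) + 2*(4)*conj(0) + 2*(0)*conj(0)]
      = (1/8)[(8) + (-8) + (0) + (0) + (0)] = 0/8 = 0
Dimension check: dim(rho) = sum (mult * dim) = 2*1 + 0*1 + 2*1 + 0*1 + 0*2 = 4 = chi_rho(e) = 4.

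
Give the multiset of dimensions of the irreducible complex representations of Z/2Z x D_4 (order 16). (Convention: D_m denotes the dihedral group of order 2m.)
Dimensions: 1, 1, 1, 1, 1, 1, 1, 1, 2, 2

Proof sketch: There are 10 irreducibles (= number of conjugacy classes). Their dimensions d_i satisfy sum d_i^2 = |G| = 16: 1 + 1 + 1 + 1 + 1 + 1 + 1 + 1 + 4 + 4 = 16. (For the product with Z/2Z: each of the 2 1-dim characters of Z/2Z tensors with each irrep of D_4, giving 2 copies of each D_4-dimension.)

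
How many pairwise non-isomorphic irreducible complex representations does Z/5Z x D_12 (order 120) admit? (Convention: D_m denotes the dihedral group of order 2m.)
45

Argument: The number of irreducible complex representations of a finite group equals its number of conjugacy classes. For a direct product, #classes(G x H) = #classes(G) * #classes(H). Z/5Z has 5 classes (abelian), D_12 has 9 classes, so 5 * 9 = 45, so Z/5Z x D_12 (order 120) has exactly 45 irreducible complex representations.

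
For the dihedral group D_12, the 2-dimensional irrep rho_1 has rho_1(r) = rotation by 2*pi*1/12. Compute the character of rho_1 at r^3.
chi_{rho_1}(r^3) = 2*cos(2*pi*1*3/12) = 0

Derivation: rho_1(r^3) is rotation by angle 2*pi*1*3/12, whose trace is 2*cos(2*pi*1*3/12) = 0.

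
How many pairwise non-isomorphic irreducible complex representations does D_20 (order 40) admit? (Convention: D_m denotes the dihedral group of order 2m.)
13

Proof sketch: The number of irreducible complex representations of a finite group equals its number of conjugacy classes. D_20 has 13 conjugacy classes (n/2 + 3 for n even), so D_20 (order 40) has exactly 13 irreducible complex representations.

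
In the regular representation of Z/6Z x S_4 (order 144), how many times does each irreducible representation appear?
Each irreducible V_i of dimension d_i appears with multiplicity d_i, i.e. rho_reg = (direct sum over all irreducibles V_i) d_i V_i. The irreducible dimensions for Z/6Z x S_4 are 1, 1, 1, 1, 1, 1, 1, 1, 1, 1, 1, 1, 2, 2, 2, 2, 2, 2, 3, 3, 3, 3, 3, 3, 3, 3, 3, 3, 3, 3: 12 irreducibles of dimension 1, each with multiplicity 1; 6 irreducibles of dimension 2, each with multiplicity 2; 12 irreducibles of dimension 3, each with multiplicity 3. Total dimension 12*1*1 + 6*2*2 + 12*3*3 = 144 = |G|.

Details: General theorem: in the regular representation of a finite group G, each irreducible appears with multiplicity equal to its dimension. Check: dim(rho_reg) = sum d_i^2 = 1 + 1 + 1 + 1 + 1 + 1 + 1 + 1 + 1 + 1 + 1 + 1 + 4 + 4 + 4 + 4 + 4 + 4 + 9 + 9 + 9 + 9 + 9 + 9 + 9 + 9 + 9 + 9 + 9 + 9 = 144 = |G|.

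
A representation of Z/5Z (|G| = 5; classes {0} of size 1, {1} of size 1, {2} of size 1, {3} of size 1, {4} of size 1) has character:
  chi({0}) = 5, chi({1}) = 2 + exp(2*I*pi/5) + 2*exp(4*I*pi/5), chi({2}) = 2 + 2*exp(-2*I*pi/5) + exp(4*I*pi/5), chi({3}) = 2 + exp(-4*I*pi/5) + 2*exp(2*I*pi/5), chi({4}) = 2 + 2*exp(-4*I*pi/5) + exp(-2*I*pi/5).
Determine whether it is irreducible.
Not irreducible (reducible): <chi, chi> = 9 > 1.

Argument: <chi, chi> = (1/|G|) sum_C |C| * |chi(C)|^2 = (1/5)[1*|5|^2 + 1*|2 + exp(2*I*pi/5) + 2*exp(4*I*pi/5)|^2 + 1*|2 + 2*exp(-2*I*pi/5) + exp(4*I*pi/5)|^2 + 1*|2 + exp(-4*I*pi/5) + 2*exp(2*I*pi/5)|^2 + 1*|2 + 2*exp(-4*I*pi/5) + exp(-2*I*pi/5)|^2]
  = (1/5)[(25) + (5) + (5) + (5) + (5)] = 45/5 = 9.
(Exp terms are combined using exp(i*s)*conj(exp(i*t)) = exp(i*(s-t)), and sums of them are collapsed using the identity that for every m > 1 the m distinct m-th roots of unity sum to 0, e.g. 1 + exp(2*I*pi/3) + exp(-2*I*pi/3) = 0.)
A character is irreducible iff <chi, chi> = 1, so this representation is reducible.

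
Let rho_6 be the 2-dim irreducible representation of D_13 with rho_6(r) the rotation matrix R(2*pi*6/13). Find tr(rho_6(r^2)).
chi_{rho_6}(r^2) = 2*cos(2*pi*6*2/13) = 2*cos(2*pi/13)

Proof sketch: rho_6(r^2) is rotation by angle 2*pi*6*2/13, whose trace is 2*cos(2*pi*6*2/13) = 2*cos(2*pi/13).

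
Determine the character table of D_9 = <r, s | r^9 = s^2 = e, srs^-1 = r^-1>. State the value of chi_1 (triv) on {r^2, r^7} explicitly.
Conjugacy classes: {e} of size 1, {r^1, r^8} of size 2, {r^2, r^7} of size 2, {r^3, r^6} of size 2, {r^4, r^5} of size 2, {s, sr, ..., sr^8} of size 9.
Character table:
  irrep \ class              {e} (size 1)  {r^1, r^8} (size 2)  {r^2, r^7} (size 2)  {r^3, r^6} (size 2)  {r^4, r^5} (size 2)  {s, sr, ..., sr^8} (size 9)
  chi_1 (triv)               1             1                    1                    1                    1                    1                          
  chi_2 (sign: r->1, s->-1)  1             1                    1                    1                    1                    -1                         
  chi_3 (2d, j=1)            2             2*cos(2*pi/9)        2*cos(4*pi/9)        -1                   -2*cos(pi/9)         0                          
  chi_4 (2d, j=2)            2             2*cos(4*pi/9)        -2*cos(pi/9)         -1                   2*cos(2*pi/9)        0                          
  chi_5 (2d, j=3)            2             -1                   -1                   2                    -1                   0                          
  chi_6 (2d, j=4)            2             -2*cos(pi/9)         2*cos(2*pi/9)        -1                   2*cos(4*pi/9)        0                          

Spot check: chi_1 (triv) on {r^2, r^7} = 1.

D_9 has order 2*9 = 18 with 6 conjugacy classes, hence 6 irreducibles. Sum of squared dims 1 + 1 + 4 + 4 + 4 + 4 = 18 = |G|. Linear characters come from the abelianisation; the 2-dimensional irreps have character r^k -> 2*cos(2*pi*j*k/9), reflections -> 0.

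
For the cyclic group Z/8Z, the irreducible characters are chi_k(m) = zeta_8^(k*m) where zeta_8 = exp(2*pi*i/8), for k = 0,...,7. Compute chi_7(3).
chi_7(3) = zeta_8^21 = exp(-3*I*pi/4)

Explanation: chi_7(3) = zeta_8^(7*3) = zeta_8^21. Since zeta_8^8 = 1, this equals zeta_8^5 = exp(2*pi*i*5/8) = exp(-3*I*pi/4).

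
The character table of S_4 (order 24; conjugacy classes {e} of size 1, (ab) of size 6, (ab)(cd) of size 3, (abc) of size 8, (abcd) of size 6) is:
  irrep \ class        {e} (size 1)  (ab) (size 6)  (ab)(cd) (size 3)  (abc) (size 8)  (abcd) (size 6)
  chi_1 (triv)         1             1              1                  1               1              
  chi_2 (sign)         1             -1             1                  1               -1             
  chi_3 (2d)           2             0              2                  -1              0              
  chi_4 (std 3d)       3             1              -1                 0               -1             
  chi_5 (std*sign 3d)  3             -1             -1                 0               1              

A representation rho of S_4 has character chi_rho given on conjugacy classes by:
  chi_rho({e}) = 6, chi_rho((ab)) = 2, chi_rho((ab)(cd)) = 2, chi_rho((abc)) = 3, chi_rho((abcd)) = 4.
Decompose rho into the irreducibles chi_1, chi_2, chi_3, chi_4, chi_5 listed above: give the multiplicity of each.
Multiplicities: chi_1: 3, chi_2: 0, chi_3: 0, chi_4: 0, chi_5: 1.

Explanation: Use <chi_rho, chi> = (1/|G|) sum_C |C| * chi_rho(C) * conj(chi(C)) with |G| = 24 for each irreducible chi in the table:
  <chi_rho, chi_1> = (1/24)[1*(6)*conj(1) + 6*(2)*conj(1) + 3*(2)*conj(1) + 8*(3)*conj(1) + 6*(4)*conj(1)]
      = (1/24)[(6) + (12) + (6) + (24) + (24)] = 72/24 = 3
  <chi_rho, chi_2> = (1/24)[1*(6)*conj(1) + 6*(2)*conj(-1) + 3*(2)*conj(1) + 8*(3)*conj(1) + 6*(4)*conj(-1)]
      = (1/24)[(6) + (-12) + (6) + (24) + (-24)] = 0/24 = 0
  <chi_rho, chi_3> = (1/24)[1*(6)*conj(2) + 6*(2)*conj(0) + 3*(2)*conj(2) + 8*(3)*conj(-1) + 6*(4)*conj(0)]
      = (1/24)[(12) + (0) + (12) + (-24) + (0)] = 0/24 = 0
  <chi_rho, chi_4> = (1/24)[1*(6)*conj(3) + 6*(2)*conj(1) + 3*(2)*conj(-1) + 8*(3)*conj(0) + 6*(4)*conj(-1)]
      = (1/24)[(18) + (12) + (-6) + (0) + (-24)] = 0/24 = 0
  <chi_rho, chi_5> = (1/24)[1*(6)*conj(3) + 6*(2)*conj(-1) + 3*(2)*conj(-1) + 8*(3)*conj(0) + 6*(4)*conj(1)]
      = (1/24)[(18) + (-12) + (-6) + (0) + (24)] = 24/24 = 1
Dimension check: dim(rho) = sum (mult * dim) = 3*1 + 0*1 + 0*2 + 0*3 + 1*3 = 6 = chi_rho(e) = 6.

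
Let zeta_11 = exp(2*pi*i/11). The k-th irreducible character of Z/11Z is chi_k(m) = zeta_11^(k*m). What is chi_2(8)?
chi_2(8) = zeta_11^16 = exp(10*I*pi/11)

Details: chi_2(8) = zeta_11^(2*8) = zeta_11^16. Since zeta_11^11 = 1, this equals zeta_11^5 = exp(2*pi*i*5/11) = exp(10*I*pi/11).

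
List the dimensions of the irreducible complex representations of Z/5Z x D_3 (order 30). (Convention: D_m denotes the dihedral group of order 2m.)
Dimensions: 1, 1, 1, 1, 1, 1, 1, 1, 1, 1, 2, 2, 2, 2, 2

Derivation: There are 15 irreducibles (= number of conjugacy classes). Their dimensions d_i satisfy sum d_i^2 = |G| = 30: 1 + 1 + 1 + 1 + 1 + 1 + 1 + 1 + 1 + 1 + 4 + 4 + 4 + 4 + 4 = 30. (For the product with Z/5Z: each of the 5 1-dim characters of Z/5Z tensors with each irrep of D_3, giving 5 copies of each D_3-dimension.)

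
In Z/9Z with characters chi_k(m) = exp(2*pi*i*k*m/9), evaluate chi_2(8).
chi_2(8) = zeta_9^16 = exp(-4*I*pi/9)

chi_2(8) = zeta_9^(2*8) = zeta_9^16. Since zeta_9^9 = 1, this equals zeta_9^7 = exp(2*pi*i*7/9) = exp(-4*I*pi/9).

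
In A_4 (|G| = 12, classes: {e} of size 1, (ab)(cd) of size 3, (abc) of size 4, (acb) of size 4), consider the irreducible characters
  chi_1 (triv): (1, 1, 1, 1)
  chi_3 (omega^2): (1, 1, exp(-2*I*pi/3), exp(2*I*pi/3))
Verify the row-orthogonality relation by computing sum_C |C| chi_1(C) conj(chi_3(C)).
Sum = 0; so <chi_1, chi_3> = 0 (distinct irreducibles are orthogonal).

Argument: Compute term by term over conjugacy classes (|C| * chi_1(C) * conj(chi_3(C))):
  1*(1)*conj(1) + 3*(1)*conj(1) + 4*(1)*conj(exp(-2*I*pi/3)) + 4*(1)*conj(exp(2*I*pi/3))
  = (1) + (3) + (4*exp(2*I*pi/3)) + (4*exp(-2*I*pi/3))
  = 0.
(Exp terms are combined using exp(i*s)*conj(exp(i*t)) = exp(i*(s-t)), and sums of them are collapsed using the identity that for every m > 1 the m distinct m-th roots of unity sum to 0, e.g. 1 + exp(2*I*pi/3) + exp(-2*I*pi/3) = 0.)
Dividing by |G| = 12 gives 0/12 = 0, matching the row-orthogonality relation <chi_1, chi_3> = [chi_1 = chi_3].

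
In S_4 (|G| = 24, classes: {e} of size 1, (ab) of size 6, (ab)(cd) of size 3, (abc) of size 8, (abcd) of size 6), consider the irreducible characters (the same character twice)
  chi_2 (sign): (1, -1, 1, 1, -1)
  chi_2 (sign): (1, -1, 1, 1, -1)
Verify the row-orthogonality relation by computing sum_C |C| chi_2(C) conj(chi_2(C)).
Sum = 24 = |G| = 24; so <chi_2, chi_2> = 1 (norm-1 confirms irreducibility).

Derivation: Compute term by term over conjugacy classes (|C| * chi_2(C) * conj(chi_2(C))):
  1*(1)*conj(1) + 6*(-1)*conj(-1) + 3*(1)*conj(1) + 8*(1)*conj(1) + 6*(-1)*conj(-1)
  = (1) + (6) + (3) + (8) + (6)
  = 24.
Dividing by |G| = 24 gives 24/24 = 1, matching the row-orthogonality relation <chi_2, chi_2> = [chi_2 = chi_2].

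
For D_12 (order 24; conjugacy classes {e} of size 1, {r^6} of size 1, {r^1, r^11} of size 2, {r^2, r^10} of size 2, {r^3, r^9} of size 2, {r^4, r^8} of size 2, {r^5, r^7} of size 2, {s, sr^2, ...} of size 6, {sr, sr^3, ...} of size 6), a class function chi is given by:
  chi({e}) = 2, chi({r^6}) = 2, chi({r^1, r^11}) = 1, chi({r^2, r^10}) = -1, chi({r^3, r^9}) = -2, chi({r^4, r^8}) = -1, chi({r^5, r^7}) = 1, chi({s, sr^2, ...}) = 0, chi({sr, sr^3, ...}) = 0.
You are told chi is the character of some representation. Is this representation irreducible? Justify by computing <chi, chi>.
Irreducible: <chi, chi> = 1.

Why: <chi, chi> = (1/|G|) sum_C |C| * |chi(C)|^2 = (1/24)[1*|2|^2 + 1*|2|^2 + 2*|1|^2 + 2*|-1|^2 + 2*|-2|^2 + 2*|-1|^2 + 2*|1|^2 + 6*|0|^2 + 6*|0|^2]
  = (1/24)[(4) + (4) + (2) + (2) + (8) + (2) + (2) + (0) + (0)] = 24/24 = 1.
A character is irreducible iff <chi, chi> = 1, so this representation is irreducible.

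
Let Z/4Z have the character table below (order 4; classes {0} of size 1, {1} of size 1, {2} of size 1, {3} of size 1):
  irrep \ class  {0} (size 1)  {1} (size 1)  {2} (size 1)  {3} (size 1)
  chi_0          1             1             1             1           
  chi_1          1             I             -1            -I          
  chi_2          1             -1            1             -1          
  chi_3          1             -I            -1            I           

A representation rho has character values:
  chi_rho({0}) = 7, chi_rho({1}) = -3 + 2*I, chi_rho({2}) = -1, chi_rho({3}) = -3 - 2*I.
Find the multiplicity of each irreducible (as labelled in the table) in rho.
Multiplicities: chi_0: 0, chi_1: 3, chi_2: 3, chi_3: 1.

Explanation: Use <chi_rho, chi> = (1/|G|) sum_C |C| * chi_rho(C) * conj(chi(C)) with |G| = 4 for each irreducible chi in the table:
  <chi_rho, chi_0> = (1/4)[1*(7)*conj(1) + 1*(-3 + 2*I)*conj(1) + 1*(-1)*conj(1) + 1*(-3 - 2*I)*conj(1)]
      = (1/4)[(7) + (-3 + 2*I) + (-1) + (-3 - 2*I)] = 0/4 = 0
  <chi_rho, chi_1> = (1/4)[1*(7)*conj(1) + 1*(-3 + 2*I)*conj(I) + 1*(-1)*conj(-1) + 1*(-3 - 2*I)*conj(-I)]
      = (1/4)[(7) + (2 + 3*I) + (1) + (2 - 3*I)] = 12/4 = 3
  <chi_rho, chi_2> = (1/4)[1*(7)*conj(1) + 1*(-3 + 2*I)*conj(-1) + 1*(-1)*conj(1) + 1*(-3 - 2*I)*conj(-1)]
      = (1/4)[(7) + (3 - 2*I) + (-1) + (3 + 2*I)] = 12/4 = 3
  <chi_rho, chi_3> = (1/4)[1*(7)*conj(1) + 1*(-3 + 2*I)*conj(-I) + 1*(-1)*conj(-1) + 1*(-3 - 2*I)*conj(I)]
      = (1/4)[(7) + (-2 - 3*I) + (1) + (-2 + 3*I)] = 4/4 = 1
(Exp terms are combined using exp(i*s)*conj(exp(i*t)) = exp(i*(s-t)), and sums of them are collapsed using the identity that for every m > 1 the m distinct m-th roots of unity sum to 0, e.g. 1 + exp(2*I*pi/3) + exp(-2*I*pi/3) = 0.)
Dimension check: dim(rho) = sum (mult * dim) = 0*1 + 3*1 + 3*1 + 1*1 = 7 = chi_rho(e) = 7.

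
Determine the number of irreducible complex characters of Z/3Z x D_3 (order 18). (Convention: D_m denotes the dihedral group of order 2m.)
9

Solution. The number of irreducible complex representations of a finite group equals its number of conjugacy classes. For a direct product, #classes(G x H) = #classes(G) * #classes(H). Z/3Z has 3 classes (abelian), D_3 has 3 classes, so 3 * 3 = 9, so Z/3Z x D_3 (order 18) has exactly 9 irreducible complex representations.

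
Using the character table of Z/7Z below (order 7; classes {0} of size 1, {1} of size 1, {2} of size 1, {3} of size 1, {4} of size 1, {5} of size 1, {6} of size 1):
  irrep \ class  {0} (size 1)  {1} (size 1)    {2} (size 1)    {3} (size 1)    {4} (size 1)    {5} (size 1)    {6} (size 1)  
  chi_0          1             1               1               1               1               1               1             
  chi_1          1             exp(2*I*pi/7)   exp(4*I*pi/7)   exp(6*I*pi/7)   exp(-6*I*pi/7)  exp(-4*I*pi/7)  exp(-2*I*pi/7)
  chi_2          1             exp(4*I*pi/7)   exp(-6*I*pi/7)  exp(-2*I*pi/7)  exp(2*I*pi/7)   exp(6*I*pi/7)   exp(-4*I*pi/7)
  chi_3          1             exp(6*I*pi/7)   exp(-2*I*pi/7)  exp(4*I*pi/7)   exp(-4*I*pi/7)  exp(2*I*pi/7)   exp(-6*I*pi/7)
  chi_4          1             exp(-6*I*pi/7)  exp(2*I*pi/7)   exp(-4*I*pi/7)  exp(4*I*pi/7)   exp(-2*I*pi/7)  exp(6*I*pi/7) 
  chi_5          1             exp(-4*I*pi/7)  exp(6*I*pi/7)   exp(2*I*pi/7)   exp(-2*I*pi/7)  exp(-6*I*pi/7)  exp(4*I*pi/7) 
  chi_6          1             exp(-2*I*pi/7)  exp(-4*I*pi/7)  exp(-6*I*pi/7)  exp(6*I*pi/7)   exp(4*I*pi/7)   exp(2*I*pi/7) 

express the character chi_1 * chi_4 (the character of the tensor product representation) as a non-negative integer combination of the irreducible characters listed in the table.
chi_1 tensor chi_4 = chi_5 (all other irreducibles have multiplicity 0).

Why: The character of a tensor product is the pointwise product (chi_1 * chi_4)(C) = chi_1(C) * chi_4(C):
  {0}: (1)*(1), {1}: (exp(2*I*pi/7))*(exp(-6*I*pi/7)), {2}: (exp(4*I*pi/7))*(exp(2*I*pi/7)), {3}: (exp(6*I*pi/7))*(exp(-4*I*pi/7)), {4}: (exp(-6*I*pi/7))*(exp(4*I*pi/7)), {5}: (exp(-4*I*pi/7))*(exp(-2*I*pi/7)), {6}: (exp(-2*I*pi/7))*(exp(6*I*pi/7))
so (chi_1 * chi_4) takes values
  {0} -> 1, {1} -> exp(-4*I*pi/7), {2} -> exp(6*I*pi/7), {3} -> exp(2*I*pi/7), {4} -> exp(-2*I*pi/7), {5} -> exp(-6*I*pi/7), {6} -> exp(4*I*pi/7).
Now take the inner product of this character with each irreducible chi from the table, <chi_1*chi_4, chi> = (1/7) sum_C |C| (chi_1*chi_4)(C) conj(chi(C)):
  <chi_1*chi_4, chi_0> = (1/7)[1*(1)*conj(1) + 1*(exp(-4*I*pi/7))*conj(1) + 1*(exp(6*I*pi/7))*conj(1) + 1*(exp(2*I*pi/7))*conj(1) + 1*(exp(-2*I*pi/7))*conj(1) + 1*(exp(-6*I*pi/7))*conj(1) + 1*(exp(4*I*pi/7))*conj(1)]
      = (1/7)[(1) + (exp(-4*I*pi/7)) + (exp(6*I*pi/7)) + (exp(2*I*pi/7)) + (exp(-2*I*pi/7)) + (exp(-6*I*pi/7)) + (exp(4*I*pi/7))] = 0/7 = 0
  <chi_1*chi_4, chi_1> = (1/7)[1*(1)*conj(1) + 1*(exp(-4*I*pi/7))*conj(exp(2*I*pi/7)) + 1*(exp(6*I*pi/7))*conj(exp(4*I*pi/7)) + 1*(exp(2*I*pi/7))*conj(exp(6*I*pi/7)) + 1*(exp(-2*I*pi/7))*conj(exp(-6*I*pi/7)) + 1*(exp(-6*I*pi/7))*conj(exp(-4*I*pi/7)) + 1*(exp(4*I*pi/7))*conj(exp(-2*I*pi/7))]
      = (1/7)[(1) + (exp(-6*I*pi/7)) + (exp(2*I*pi/7)) + (exp(-4*I*pi/7)) + (exp(4*I*pi/7)) + (exp(-2*I*pi/7)) + (exp(6*I*pi/7))] = 0/7 = 0
  <chi_1*chi_4, chi_2> = (1/7)[1*(1)*conj(1) + 1*(exp(-4*I*pi/7))*conj(exp(4*I*pi/7)) + 1*(exp(6*I*pi/7))*conj(exp(-6*I*pi/7)) + 1*(exp(2*I*pi/7))*conj(exp(-2*I*pi/7)) + 1*(exp(-2*I*pi/7))*conj(exp(2*I*pi/7)) + 1*(exp(-6*I*pi/7))*conj(exp(6*I*pi/7)) + 1*(exp(4*I*pi/7))*conj(exp(-4*I*pi/7))]
      = (1/7)[(1) + (exp(6*I*pi/7)) + (exp(-2*I*pi/7)) + (exp(4*I*pi/7)) + (exp(-4*I*pi/7)) + (exp(2*I*pi/7)) + (exp(-6*I*pi/7))] = 0/7 = 0
  <chi_1*chi_4, chi_3> = (1/7)[1*(1)*conj(1) + 1*(exp(-4*I*pi/7))*conj(exp(6*I*pi/7)) + 1*(exp(6*I*pi/7))*conj(exp(-2*I*pi/7)) + 1*(exp(2*I*pi/7))*conj(exp(4*I*pi/7)) + 1*(exp(-2*I*pi/7))*conj(exp(-4*I*pi/7)) + 1*(exp(-6*I*pi/7))*conj(exp(2*I*pi/7)) + 1*(exp(4*I*pi/7))*conj(exp(-6*I*pi/7))]
      = (1/7)[(1) + (exp(4*I*pi/7)) + (exp(-6*I*pi/7)) + (exp(-2*I*pi/7)) + (exp(2*I*pi/7)) + (exp(6*I*pi/7)) + (exp(-4*I*pi/7))] = 0/7 = 0
  <chi_1*chi_4, chi_4> = (1/7)[1*(1)*conj(1) + 1*(exp(-4*I*pi/7))*conj(exp(-6*I*pi/7)) + 1*(exp(6*I*pi/7))*conj(exp(2*I*pi/7)) + 1*(exp(2*I*pi/7))*conj(exp(-4*I*pi/7)) + 1*(exp(-2*I*pi/7))*conj(exp(4*I*pi/7)) + 1*(exp(-6*I*pi/7))*conj(exp(-2*I*pi/7)) + 1*(exp(4*I*pi/7))*conj(exp(6*I*pi/7))]
      = (1/7)[(1) + (exp(2*I*pi/7)) + (exp(4*I*pi/7)) + (exp(6*I*pi/7)) + (exp(-6*I*pi/7)) + (exp(-4*I*pi/7)) + (exp(-2*I*pi/7))] = 0/7 = 0
  <chi_1*chi_4, chi_5> = (1/7)[1*(1)*conj(1) + 1*(exp(-4*I*pi/7))*conj(exp(-4*I*pi/7)) + 1*(exp(6*I*pi/7))*conj(exp(6*I*pi/7)) + 1*(exp(2*I*pi/7))*conj(exp(2*I*pi/7)) + 1*(exp(-2*I*pi/7))*conj(exp(-2*I*pi/7)) + 1*(exp(-6*I*pi/7))*conj(exp(-6*I*pi/7)) + 1*(exp(4*I*pi/7))*conj(exp(4*I*pi/7))]
      = (1/7)[(1) + (1) + (1) + (1) + (1) + (1) + (1)] = 7/7 = 1
  <chi_1*chi_4, chi_6> = (1/7)[1*(1)*conj(1) + 1*(exp(-4*I*pi/7))*conj(exp(-2*I*pi/7)) + 1*(exp(6*I*pi/7))*conj(exp(-4*I*pi/7)) + 1*(exp(2*I*pi/7))*conj(exp(-6*I*pi/7)) + 1*(exp(-2*I*pi/7))*conj(exp(6*I*pi/7)) + 1*(exp(-6*I*pi/7))*conj(exp(4*I*pi/7)) + 1*(exp(4*I*pi/7))*conj(exp(2*I*pi/7))]
      = (1/7)[(1) + (exp(-2*I*pi/7)) + (exp(-4*I*pi/7)) + (exp(-6*I*pi/7)) + (exp(6*I*pi/7)) + (exp(4*I*pi/7)) + (exp(2*I*pi/7))] = 0/7 = 0
(Exp terms are combined using exp(i*s)*conj(exp(i*t)) = exp(i*(s-t)), and sums of them are collapsed using the identity that for every m > 1 the m distinct m-th roots of unity sum to 0, e.g. 1 + exp(2*I*pi/3) + exp(-2*I*pi/3) = 0.)
Hence the multiplicities are chi_5: 1. Dimension check: dim(chi_1)*dim(chi_4) = 1*1 = 1 and sum (mult * dim) = 1*1 = 1.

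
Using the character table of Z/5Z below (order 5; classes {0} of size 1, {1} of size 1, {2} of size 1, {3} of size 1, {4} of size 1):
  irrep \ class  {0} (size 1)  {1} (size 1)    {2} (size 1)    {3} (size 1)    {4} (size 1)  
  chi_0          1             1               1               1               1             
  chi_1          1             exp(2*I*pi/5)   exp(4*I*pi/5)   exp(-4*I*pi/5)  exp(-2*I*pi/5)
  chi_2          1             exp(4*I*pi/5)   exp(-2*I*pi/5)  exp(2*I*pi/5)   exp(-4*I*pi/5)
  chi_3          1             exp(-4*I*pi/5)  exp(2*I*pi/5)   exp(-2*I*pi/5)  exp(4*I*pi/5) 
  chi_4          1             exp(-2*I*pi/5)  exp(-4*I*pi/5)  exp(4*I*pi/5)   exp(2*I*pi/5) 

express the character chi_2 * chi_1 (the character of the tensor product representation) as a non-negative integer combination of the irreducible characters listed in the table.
chi_2 tensor chi_1 = chi_3 (all other irreducibles have multiplicity 0).

Proof sketch: The character of a tensor product is the pointwise product (chi_2 * chi_1)(C) = chi_2(C) * chi_1(C):
  {0}: (1)*(1), {1}: (exp(4*I*pi/5))*(exp(2*I*pi/5)), {2}: (exp(-2*I*pi/5))*(exp(4*I*pi/5)), {3}: (exp(2*I*pi/5))*(exp(-4*I*pi/5)), {4}: (exp(-4*I*pi/5))*(exp(-2*I*pi/5))
so (chi_2 * chi_1) takes values
  {0} -> 1, {1} -> exp(-4*I*pi/5), {2} -> exp(2*I*pi/5), {3} -> exp(-2*I*pi/5), {4} -> exp(4*I*pi/5).
Now take the inner product of this character with each irreducible chi from the table, <chi_2*chi_1, chi> = (1/5) sum_C |C| (chi_2*chi_1)(C) conj(chi(C)):
  <chi_2*chi_1, chi_0> = (1/5)[1*(1)*conj(1) + 1*(exp(-4*I*pi/5))*conj(1) + 1*(exp(2*I*pi/5))*conj(1) + 1*(exp(-2*I*pi/5))*conj(1) + 1*(exp(4*I*pi/5))*conj(1)]
      = (1/5)[(1) + (exp(-4*I*pi/5)) + (exp(2*I*pi/5)) + (exp(-2*I*pi/5)) + (exp(4*I*pi/5))] = 0/5 = 0
  <chi_2*chi_1, chi_1> = (1/5)[1*(1)*conj(1) + 1*(exp(-4*I*pi/5))*conj(exp(2*I*pi/5)) + 1*(exp(2*I*pi/5))*conj(exp(4*I*pi/5)) + 1*(exp(-2*I*pi/5))*conj(exp(-4*I*pi/5)) + 1*(exp(4*I*pi/5))*conj(exp(-2*I*pi/5))]
      = (1/5)[(1) + (exp(4*I*pi/5)) + (exp(-2*I*pi/5)) + (exp(2*I*pi/5)) + (exp(-4*I*pi/5))] = 0/5 = 0
  <chi_2*chi_1, chi_2> = (1/5)[1*(1)*conj(1) + 1*(exp(-4*I*pi/5))*conj(exp(4*I*pi/5)) + 1*(exp(2*I*pi/5))*conj(exp(-2*I*pi/5)) + 1*(exp(-2*I*pi/5))*conj(exp(2*I*pi/5)) + 1*(exp(4*I*pi/5))*conj(exp(-4*I*pi/5))]
      = (1/5)[(1) + (exp(2*I*pi/5)) + (exp(4*I*pi/5)) + (exp(-4*I*pi/5)) + (exp(-2*I*pi/5))] = 0/5 = 0
  <chi_2*chi_1, chi_3> = (1/5)[1*(1)*conj(1) + 1*(exp(-4*I*pi/5))*conj(exp(-4*I*pi/5)) + 1*(exp(2*I*pi/5))*conj(exp(2*I*pi/5)) + 1*(exp(-2*I*pi/5))*conj(exp(-2*I*pi/5)) + 1*(exp(4*I*pi/5))*conj(exp(4*I*pi/5))]
      = (1/5)[(1) + (1) + (1) + (1) + (1)] = 5/5 = 1
  <chi_2*chi_1, chi_4> = (1/5)[1*(1)*conj(1) + 1*(exp(-4*I*pi/5))*conj(exp(-2*I*pi/5)) + 1*(exp(2*I*pi/5))*conj(exp(-4*I*pi/5)) + 1*(exp(-2*I*pi/5))*conj(exp(4*I*pi/5)) + 1*(exp(4*I*pi/5))*conj(exp(2*I*pi/5))]
      = (1/5)[(1) + (exp(-2*I*pi/5)) + (exp(-4*I*pi/5)) + (exp(4*I*pi/5)) + (exp(2*I*pi/5))] = 0/5 = 0
(Exp terms are combined using exp(i*s)*conj(exp(i*t)) = exp(i*(s-t)), and sums of them are collapsed using the identity that for every m > 1 the m distinct m-th roots of unity sum to 0, e.g. 1 + exp(2*I*pi/3) + exp(-2*I*pi/3) = 0.)
Hence the multiplicities are chi_3: 1. Dimension check: dim(chi_2)*dim(chi_1) = 1*1 = 1 and sum (mult * dim) = 1*1 = 1.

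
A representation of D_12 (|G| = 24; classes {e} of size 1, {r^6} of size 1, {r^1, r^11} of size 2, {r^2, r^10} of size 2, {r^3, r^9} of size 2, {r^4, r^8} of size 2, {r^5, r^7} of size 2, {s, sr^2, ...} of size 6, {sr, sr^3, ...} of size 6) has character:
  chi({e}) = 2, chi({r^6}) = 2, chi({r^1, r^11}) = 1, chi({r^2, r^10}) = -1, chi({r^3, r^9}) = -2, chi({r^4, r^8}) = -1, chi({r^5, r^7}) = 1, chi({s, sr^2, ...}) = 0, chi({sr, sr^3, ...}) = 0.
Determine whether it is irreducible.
Irreducible: <chi, chi> = 1.

Derivation: <chi, chi> = (1/|G|) sum_C |C| * |chi(C)|^2 = (1/24)[1*|2|^2 + 1*|2|^2 + 2*|1|^2 + 2*|-1|^2 + 2*|-2|^2 + 2*|-1|^2 + 2*|1|^2 + 6*|0|^2 + 6*|0|^2]
  = (1/24)[(4) + (4) + (2) + (2) + (8) + (2) + (2) + (0) + (0)] = 24/24 = 1.
A character is irreducible iff <chi, chi> = 1, so this representation is irreducible.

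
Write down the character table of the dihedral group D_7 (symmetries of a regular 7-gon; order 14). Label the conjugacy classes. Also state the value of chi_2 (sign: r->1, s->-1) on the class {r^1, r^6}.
Conjugacy classes: {e} of size 1, {r^1, r^6} of size 2, {r^2, r^5} of size 2, {r^3, r^4} of size 2, {s, sr, ..., sr^6} of size 7.
Character table:
  irrep \ class              {e} (size 1)  {r^1, r^6} (size 2)  {r^2, r^5} (size 2)  {r^3, r^4} (size 2)  {s, sr, ..., sr^6} (size 7)
  chi_1 (triv)               1             1                    1                    1                    1                          
  chi_2 (sign: r->1, s->-1)  1             1                    1                    1                    -1                         
  chi_3 (2d, j=1)            2             2*cos(2*pi/7)        -2*cos(3*pi/7)       -2*cos(pi/7)         0                          
  chi_4 (2d, j=2)            2             -2*cos(3*pi/7)       -2*cos(pi/7)         2*cos(2*pi/7)        0                          
  chi_5 (2d, j=3)            2             -2*cos(pi/7)         2*cos(2*pi/7)        -2*cos(3*pi/7)       0                          

Spot check: chi_2 (sign: r->1, s->-1) on {r^1, r^6} = 1.

Working: D_7 has order 2*7 = 14 with 5 conjugacy classes, hence 5 irreducibles. Sum of squared dims 1 + 1 + 4 + 4 + 4 = 14 = |G|. Linear characters come from the abelianisation; the 2-dimensional irreps have character r^k -> 2*cos(2*pi*j*k/7), reflections -> 0.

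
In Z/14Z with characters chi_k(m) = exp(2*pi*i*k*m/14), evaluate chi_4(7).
chi_4(7) = zeta_14^28 = 1

Justification: chi_4(7) = zeta_14^(4*7) = zeta_14^28. Since zeta_14^14 = 1, this equals zeta_14^0 = exp(2*pi*i*0/14) = 1.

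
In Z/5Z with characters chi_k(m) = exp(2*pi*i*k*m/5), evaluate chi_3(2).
chi_3(2) = zeta_5^6 = exp(2*I*pi/5)

Details: chi_3(2) = zeta_5^(3*2) = zeta_5^6. Since zeta_5^5 = 1, this equals zeta_5^1 = exp(2*pi*i*1/5) = exp(2*I*pi/5).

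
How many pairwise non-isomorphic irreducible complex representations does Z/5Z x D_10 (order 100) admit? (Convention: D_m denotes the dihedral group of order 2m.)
40

Details: The number of irreducible complex representations of a finite group equals its number of conjugacy classes. For a direct product, #classes(G x H) = #classes(G) * #classes(H). Z/5Z has 5 classes (abelian), D_10 has 8 classes, so 5 * 8 = 40, so Z/5Z x D_10 (order 100) has exactly 40 irreducible complex representations.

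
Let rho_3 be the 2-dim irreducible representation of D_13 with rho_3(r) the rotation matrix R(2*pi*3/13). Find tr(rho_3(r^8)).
chi_{rho_3}(r^8) = 2*cos(2*pi*3*8/13) = 2*cos(4*pi/13)

Why: rho_3(r^8) is rotation by angle 2*pi*3*8/13, whose trace is 2*cos(2*pi*3*8/13) = 2*cos(4*pi/13).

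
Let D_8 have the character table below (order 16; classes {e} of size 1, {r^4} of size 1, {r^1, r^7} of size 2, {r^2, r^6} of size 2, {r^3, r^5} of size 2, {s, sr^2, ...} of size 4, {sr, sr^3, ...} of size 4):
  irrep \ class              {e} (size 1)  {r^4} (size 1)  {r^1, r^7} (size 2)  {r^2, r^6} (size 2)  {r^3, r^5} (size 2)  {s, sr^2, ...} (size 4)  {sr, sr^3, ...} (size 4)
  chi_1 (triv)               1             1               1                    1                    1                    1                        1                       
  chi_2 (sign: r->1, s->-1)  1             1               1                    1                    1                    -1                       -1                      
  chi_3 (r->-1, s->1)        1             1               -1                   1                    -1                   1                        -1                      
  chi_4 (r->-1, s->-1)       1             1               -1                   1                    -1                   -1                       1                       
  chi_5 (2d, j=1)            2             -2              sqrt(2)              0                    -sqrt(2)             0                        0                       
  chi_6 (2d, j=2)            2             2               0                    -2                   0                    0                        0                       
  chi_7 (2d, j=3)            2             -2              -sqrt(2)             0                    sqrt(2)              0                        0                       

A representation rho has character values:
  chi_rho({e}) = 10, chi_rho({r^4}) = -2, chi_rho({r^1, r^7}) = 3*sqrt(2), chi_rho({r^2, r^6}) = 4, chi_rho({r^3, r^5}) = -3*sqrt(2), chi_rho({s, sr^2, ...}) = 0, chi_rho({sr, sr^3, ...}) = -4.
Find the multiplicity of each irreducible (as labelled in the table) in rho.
Multiplicities: chi_1: 0, chi_2: 2, chi_3: 2, chi_4: 0, chi_5: 3, chi_6: 0, chi_7: 0.

Justification: Use <chi_rho, chi> = (1/|G|) sum_C |C| * chi_rho(C) * conj(chi(C)) with |G| = 16 for each irreducible chi in the table:
  <chi_rho, chi_1> = (1/16)[1*(10)*conj(1) + 1*(-2)*conj(1) + 2*(3*sqrt(2))*conj(1) + 2*(4)*conj(1) + 2*(-3*sqrt(2))*conj(1) + 4*(0)*conj(1) + 4*(-4)*conj(1)]
      = (1/16)[(10) + (-2) + (6*sqrt(2)) + (8) + (-6*sqrt(2)) + (0) + (-16)] = 0/16 = 0
  <chi_rho, chi_2> = (1/16)[1*(10)*conj(1) + 1*(-2)*conj(1) + 2*(3*sqrt(2))*conj(1) + 2*(4)*conj(1) + 2*(-3*sqrt(2))*conj(1) + 4*(0)*conj(-1) + 4*(-4)*conj(-1)]
      = (1/16)[(10) + (-2) + (6*sqrt(2)) + (8) + (-6*sqrt(2)) + (0) + (16)] = 32/16 = 2
  <chi_rho, chi_3> = (1/16)[1*(10)*conj(1) + 1*(-2)*conj(1) + 2*(3*sqrt(2))*conj(-1) + 2*(4)*conj(1) + 2*(-3*sqrt(2))*conj(-1) + 4*(0)*conj(1) + 4*(-4)*conj(-1)]
      = (1/16)[(10) + (-2) + (-6*sqrt(2)) + (8) + (6*sqrt(2)) + (0) + (16)] = 32/16 = 2
  <chi_rho, chi_4> = (1/16)[1*(10)*conj(1) + 1*(-2)*conj(1) + 2*(3*sqrt(2))*conj(-1) + 2*(4)*conj(1) + 2*(-3*sqrt(2))*conj(-1) + 4*(0)*conj(-1) + 4*(-4)*conj(1)]
      = (1/16)[(10) + (-2) + (-6*sqrt(2)) + (8) + (6*sqrt(2)) + (0) + (-16)] = 0/16 = 0
  <chi_rho, chi_5> = (1/16)[1*(10)*conj(2) + 1*(-2)*conj(-2) + 2*(3*sqrt(2))*conj(sqrt(2)) + 2*(4)*conj(0) + 2*(-3*sqrt(2))*conj(-sqrt(2)) + 4*(0)*conj(0) + 4*(-4)*conj(0)]
      = (1/16)[(20) + (4) + (12) + (0) + (12) + (0) + (0)] = 48/16 = 3
  <chi_rho, chi_6> = (1/16)[1*(10)*conj(2) + 1*(-2)*conj(2) + 2*(3*sqrt(2))*conj(0) + 2*(4)*conj(-2) + 2*(-3*sqrt(2))*conj(0) + 4*(0)*conj(0) + 4*(-4)*conj(0)]
      = (1/16)[(20) + (-4) + (0) + (-16) + (0) + (0) + (0)] = 0/16 = 0
  <chi_rho, chi_7> = (1/16)[1*(10)*conj(2) + 1*(-2)*conj(-2) + 2*(3*sqrt(2))*conj(-sqrt(2)) + 2*(4)*conj(0) + 2*(-3*sqrt(2))*conj(sqrt(2)) + 4*(0)*conj(0) + 4*(-4)*conj(0)]
      = (1/16)[(20) + (4) + (-12) + (0) + (-12) + (0) + (0)] = 0/16 = 0
Dimension check: dim(rho) = sum (mult * dim) = 0*1 + 2*1 + 2*1 + 0*1 + 3*2 + 0*2 + 0*2 = 10 = chi_rho(e) = 10.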